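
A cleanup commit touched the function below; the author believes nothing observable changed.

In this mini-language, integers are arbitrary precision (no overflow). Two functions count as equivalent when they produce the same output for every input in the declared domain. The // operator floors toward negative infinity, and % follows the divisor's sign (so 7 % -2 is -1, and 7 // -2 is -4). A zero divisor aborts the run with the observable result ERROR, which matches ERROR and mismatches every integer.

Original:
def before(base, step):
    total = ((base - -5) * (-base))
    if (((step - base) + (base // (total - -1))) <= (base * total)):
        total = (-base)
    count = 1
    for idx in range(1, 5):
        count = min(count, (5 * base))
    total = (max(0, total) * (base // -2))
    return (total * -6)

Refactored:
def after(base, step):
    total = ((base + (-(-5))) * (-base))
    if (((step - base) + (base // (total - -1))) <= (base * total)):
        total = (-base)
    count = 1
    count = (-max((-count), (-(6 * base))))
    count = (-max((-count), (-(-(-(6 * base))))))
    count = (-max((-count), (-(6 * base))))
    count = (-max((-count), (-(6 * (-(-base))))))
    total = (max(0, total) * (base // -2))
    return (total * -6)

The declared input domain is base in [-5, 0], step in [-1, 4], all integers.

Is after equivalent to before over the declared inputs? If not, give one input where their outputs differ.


The one real change (`5` became `6`) has no effect anywhere in the declared ranges.
As a probe, take base=-5, step=2: before runs total becomes 0; next (((step - base) + (base // (total - -1))) <= (base * total)) evaluates to false; next count becomes 1; next at idx=1:; next count becomes -25; next at idx=2:; next count becomes -25; next at idx=3:; next count becomes -25; next at idx=4:; next count becomes -25; next total becomes 0; next final value 0; after runs total becomes 0; next (((step - base) + (base // (total - -1))) <= (base * total)) evaluates to false; next count becomes 1; next count becomes -30; next count becomes -30; next count becomes -30; next count becomes -30; next total becomes 0; next final value 0; both end at 0.
Every one of the 36 inputs gives matching results.
verdict: equivalent


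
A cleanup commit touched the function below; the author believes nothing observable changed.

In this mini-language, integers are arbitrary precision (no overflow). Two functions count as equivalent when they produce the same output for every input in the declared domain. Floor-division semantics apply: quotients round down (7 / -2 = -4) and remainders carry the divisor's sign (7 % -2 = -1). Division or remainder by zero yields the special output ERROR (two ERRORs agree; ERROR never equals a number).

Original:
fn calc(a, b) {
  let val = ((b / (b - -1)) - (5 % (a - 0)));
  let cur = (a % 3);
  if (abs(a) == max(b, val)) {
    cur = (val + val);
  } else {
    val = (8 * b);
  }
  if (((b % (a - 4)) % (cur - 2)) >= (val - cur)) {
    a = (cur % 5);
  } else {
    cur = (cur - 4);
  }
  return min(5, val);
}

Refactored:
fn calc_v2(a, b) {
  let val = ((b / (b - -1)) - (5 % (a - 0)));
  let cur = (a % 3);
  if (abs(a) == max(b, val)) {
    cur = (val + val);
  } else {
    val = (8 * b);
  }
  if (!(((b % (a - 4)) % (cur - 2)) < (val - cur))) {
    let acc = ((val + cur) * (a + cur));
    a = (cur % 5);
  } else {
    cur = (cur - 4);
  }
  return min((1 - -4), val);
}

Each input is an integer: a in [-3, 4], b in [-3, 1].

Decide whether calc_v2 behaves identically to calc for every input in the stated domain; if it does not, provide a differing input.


Side by side, the visible changes include: arithmetic usage differs, statement counts differ, comparison usage differs, boolean connective usage differs, constant usage differs, local variable names differ.
As a probe, take a=4, b=-1: calc runs divide-by-zero, output ERROR; calc_v2 runs divide-by-zero, output ERROR; both end at ERROR.
Checked all 40 inputs in the declared domain: the outputs agree on every one.
verdict: equivalent


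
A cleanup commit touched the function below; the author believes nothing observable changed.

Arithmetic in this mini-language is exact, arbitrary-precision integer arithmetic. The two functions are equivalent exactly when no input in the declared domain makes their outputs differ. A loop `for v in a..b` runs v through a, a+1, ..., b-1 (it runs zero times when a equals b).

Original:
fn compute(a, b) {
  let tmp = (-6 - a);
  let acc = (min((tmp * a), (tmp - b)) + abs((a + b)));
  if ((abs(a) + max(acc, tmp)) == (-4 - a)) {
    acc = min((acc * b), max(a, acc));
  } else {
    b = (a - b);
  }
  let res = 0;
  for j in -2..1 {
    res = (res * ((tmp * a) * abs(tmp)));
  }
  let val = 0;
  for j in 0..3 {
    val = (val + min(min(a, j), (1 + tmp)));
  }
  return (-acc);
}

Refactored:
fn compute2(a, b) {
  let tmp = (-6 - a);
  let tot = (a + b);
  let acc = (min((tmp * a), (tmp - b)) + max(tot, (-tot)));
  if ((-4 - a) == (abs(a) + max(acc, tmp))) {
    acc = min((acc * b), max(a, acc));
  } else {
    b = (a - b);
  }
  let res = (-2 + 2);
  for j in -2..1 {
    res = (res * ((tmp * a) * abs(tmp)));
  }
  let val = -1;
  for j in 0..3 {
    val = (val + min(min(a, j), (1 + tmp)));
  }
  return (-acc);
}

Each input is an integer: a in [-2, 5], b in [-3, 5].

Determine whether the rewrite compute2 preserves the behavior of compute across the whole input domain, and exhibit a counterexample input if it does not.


The suspicious edit (`0` became `-1`) never changes the result for any input inside the declared domain.
Spot check at a=1, b=0 — compute: tmp becomes -7; next acc becomes -6; next ((abs(a) + max(acc, tmp)) == (-4 - a)) evaluates to true; next acc becomes 0; next res becomes 0; next at j=-2:; next res becomes 0; next at j=-1:; next res becomes 0; next at j=0:; next res becomes 0; next val becomes 0; next at j=0:; next val becomes -6; next at j=1:; next val becomes -12; next at j=2:; next val becomes -18; next final value 0. compute2: tmp becomes -7; next tot becomes 1; next acc becomes -6; next ((-4 - a) == (abs(a) + max(acc, tmp))) evaluates to true; next acc becomes 0; next res becomes 0; next at j=-2:; next res becomes 0; next at j=-1:; next res becomes 0; next at j=0:; next res becomes 0; next val becomes -1; next at j=0:; next val becomes -7; next at j=1:; next val becomes -13; next at j=2:; next val becomes -19; next final value 0. Both give 0.
Checked all 72 inputs in the declared domain: the outputs agree on every one.
verdict: equivalent


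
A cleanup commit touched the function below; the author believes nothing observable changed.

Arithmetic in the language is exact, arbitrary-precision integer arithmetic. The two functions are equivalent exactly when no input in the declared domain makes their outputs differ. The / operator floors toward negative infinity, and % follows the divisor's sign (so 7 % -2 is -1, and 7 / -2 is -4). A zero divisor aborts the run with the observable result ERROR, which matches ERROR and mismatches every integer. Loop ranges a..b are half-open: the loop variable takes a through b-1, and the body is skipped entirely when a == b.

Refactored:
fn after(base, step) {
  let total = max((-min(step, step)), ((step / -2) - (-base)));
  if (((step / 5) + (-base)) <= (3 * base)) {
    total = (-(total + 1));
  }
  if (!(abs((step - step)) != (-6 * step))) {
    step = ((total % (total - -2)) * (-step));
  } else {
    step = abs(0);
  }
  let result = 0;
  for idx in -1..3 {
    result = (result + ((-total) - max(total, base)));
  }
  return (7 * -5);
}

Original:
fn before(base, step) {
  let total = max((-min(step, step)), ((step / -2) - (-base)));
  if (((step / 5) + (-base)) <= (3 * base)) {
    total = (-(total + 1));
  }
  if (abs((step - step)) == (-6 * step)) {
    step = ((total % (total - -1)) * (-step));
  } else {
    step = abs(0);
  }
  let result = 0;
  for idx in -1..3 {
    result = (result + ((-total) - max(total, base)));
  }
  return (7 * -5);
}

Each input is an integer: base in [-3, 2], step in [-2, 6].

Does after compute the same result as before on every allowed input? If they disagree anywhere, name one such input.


Consider the input base=0, step=0.
before: total becomes 0; next (((step / 5) + (-base)) <= (3 * base)) evaluates to true; next total becomes -1; next (abs((step - step)) == (-6 * step)) evaluates to true; next hits division by zero so the output is ERROR
after: total becomes 0; next (((step / 5) + (-base)) <= (3 * base)) evaluates to true; next total becomes -1; next (!(abs((step - step)) != (-6 * step))) evaluates to true; next step becomes 0; next result becomes 0; next at idx=-1:; next result becomes 1; next at idx=0:; next result becomes 2; next at idx=1:; next result becomes 3; next at idx=2:; next result becomes 4; next final value -35
ERROR and -35 differ, so these are not the same function on this domain.
verdict: not equivalent; witness: base=0, step=0


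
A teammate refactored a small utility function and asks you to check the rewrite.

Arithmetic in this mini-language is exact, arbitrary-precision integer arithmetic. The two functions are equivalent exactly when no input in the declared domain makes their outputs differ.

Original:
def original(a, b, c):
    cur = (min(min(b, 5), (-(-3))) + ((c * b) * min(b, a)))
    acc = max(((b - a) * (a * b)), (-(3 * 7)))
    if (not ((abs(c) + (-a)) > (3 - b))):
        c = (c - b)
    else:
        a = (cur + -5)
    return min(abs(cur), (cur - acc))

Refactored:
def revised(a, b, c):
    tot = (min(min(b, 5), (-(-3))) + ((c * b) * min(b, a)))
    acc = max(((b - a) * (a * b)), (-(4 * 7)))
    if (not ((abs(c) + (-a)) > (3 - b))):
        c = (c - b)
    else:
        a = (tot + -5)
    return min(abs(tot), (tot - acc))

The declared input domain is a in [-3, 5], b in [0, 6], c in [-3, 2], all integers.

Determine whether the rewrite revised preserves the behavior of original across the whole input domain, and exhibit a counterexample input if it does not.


Not equivalent: a=-3, b=3, c=2 separates them (6 vs 13).
original: cur becomes -15; next acc becomes -21; next (not ((abs(c) + (-a)) > (3 - b))) evaluates to false; next a becomes -20; next final value 6
revised: tot becomes -15; next acc becomes -28; next (not ((abs(c) + (-a)) > (3 - b))) evaluates to false; next a becomes -20; next final value 13
verdict: not equivalent; witness: a=-3, b=3, c=2


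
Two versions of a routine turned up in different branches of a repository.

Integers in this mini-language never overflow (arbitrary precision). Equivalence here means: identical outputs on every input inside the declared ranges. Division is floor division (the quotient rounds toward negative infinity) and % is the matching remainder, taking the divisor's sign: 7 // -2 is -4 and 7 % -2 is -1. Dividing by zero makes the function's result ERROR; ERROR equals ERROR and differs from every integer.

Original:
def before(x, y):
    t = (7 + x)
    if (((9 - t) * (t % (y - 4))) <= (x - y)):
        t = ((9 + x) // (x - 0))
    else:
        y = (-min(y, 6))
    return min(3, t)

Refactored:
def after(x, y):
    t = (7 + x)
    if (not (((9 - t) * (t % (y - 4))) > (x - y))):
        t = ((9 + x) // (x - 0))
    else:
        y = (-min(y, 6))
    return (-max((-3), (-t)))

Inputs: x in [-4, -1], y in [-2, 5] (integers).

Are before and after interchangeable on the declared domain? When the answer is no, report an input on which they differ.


The two are interchangeable: boolean connective usage differs; and min/max/abs usage differs; and comparison usage differs, and every declared input agrees.
Tracing x=-4, y=2: before: t=3, then (((9 - t) * (t % (y - 4))) <= (x - y)) is true, then t=-2, then returns -2 | after: t=3, then (not (((9 - t) * (t % (y - 4))) > (x - y))) is true, then t=-2, then returns -2 — matching result -2.
Sweeping the whole domain (32 inputs) finds no disagreement.
verdict: equivalent


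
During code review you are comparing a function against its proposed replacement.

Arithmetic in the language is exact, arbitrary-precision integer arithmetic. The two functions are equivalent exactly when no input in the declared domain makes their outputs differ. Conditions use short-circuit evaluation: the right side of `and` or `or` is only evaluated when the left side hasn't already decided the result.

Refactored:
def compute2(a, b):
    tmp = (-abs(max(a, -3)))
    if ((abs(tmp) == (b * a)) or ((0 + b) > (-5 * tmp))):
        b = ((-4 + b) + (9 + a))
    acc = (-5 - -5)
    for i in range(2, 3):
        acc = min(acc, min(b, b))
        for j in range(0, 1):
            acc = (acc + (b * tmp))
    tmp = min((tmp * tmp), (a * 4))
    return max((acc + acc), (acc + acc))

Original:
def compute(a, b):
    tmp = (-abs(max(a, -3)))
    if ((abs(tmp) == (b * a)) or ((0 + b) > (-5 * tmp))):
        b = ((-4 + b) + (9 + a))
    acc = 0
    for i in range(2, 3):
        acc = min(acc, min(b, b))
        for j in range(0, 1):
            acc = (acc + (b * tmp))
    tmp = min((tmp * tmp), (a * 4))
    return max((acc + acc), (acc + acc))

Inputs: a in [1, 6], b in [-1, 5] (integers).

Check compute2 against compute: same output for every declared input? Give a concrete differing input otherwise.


The two versions differ — the changes include constant usage differs; arithmetic usage differs.
Spot check at a=2, b=-1 — compute: tmp := -2 | ((abs(tmp) == (b * a)) or ((0 + b) > (-5 * tmp))): false | acc := 0 | iter i=2: | acc := -1 | iter j=0: | acc := 1 | tmp := 4 | result 2. compute2: tmp := -2 | ((abs(tmp) == (b * a)) or ((0 + b) > (-5 * tmp))): false | acc := 0 | iter i=2: | acc := -1 | iter j=0: | acc := 1 | tmp := 4 | result 2. Both give 2.
Checked all 42 inputs in the declared domain: the outputs agree on every one.
verdict: equivalent


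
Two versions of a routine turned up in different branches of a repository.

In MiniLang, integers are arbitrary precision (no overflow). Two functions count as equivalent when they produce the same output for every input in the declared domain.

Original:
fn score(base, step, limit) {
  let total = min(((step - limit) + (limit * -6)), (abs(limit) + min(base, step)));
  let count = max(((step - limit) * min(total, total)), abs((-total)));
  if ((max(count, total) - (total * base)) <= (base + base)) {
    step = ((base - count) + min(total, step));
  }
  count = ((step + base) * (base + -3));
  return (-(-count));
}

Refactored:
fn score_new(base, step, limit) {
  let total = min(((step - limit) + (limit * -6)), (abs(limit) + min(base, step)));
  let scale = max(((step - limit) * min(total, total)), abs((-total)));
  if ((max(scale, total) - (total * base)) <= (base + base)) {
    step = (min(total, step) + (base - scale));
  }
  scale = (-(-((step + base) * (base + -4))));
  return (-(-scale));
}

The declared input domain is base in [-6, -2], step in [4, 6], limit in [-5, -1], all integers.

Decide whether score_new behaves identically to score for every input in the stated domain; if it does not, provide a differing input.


There is a counterexample at base=-6, step=4, limit=-5: 18 on one side, 20 on the other.
score: total := -1 | count := 1 | ((max(count, total) - (total * base)) <= (base + base)): false | count := 18 | result 18
score_new: total := -1 | scale := 1 | ((max(scale, total) - (total * base)) <= (base + base)): false | scale := 20 | result 20
verdict: not equivalent; witness: base=-6, step=4, limit=-5


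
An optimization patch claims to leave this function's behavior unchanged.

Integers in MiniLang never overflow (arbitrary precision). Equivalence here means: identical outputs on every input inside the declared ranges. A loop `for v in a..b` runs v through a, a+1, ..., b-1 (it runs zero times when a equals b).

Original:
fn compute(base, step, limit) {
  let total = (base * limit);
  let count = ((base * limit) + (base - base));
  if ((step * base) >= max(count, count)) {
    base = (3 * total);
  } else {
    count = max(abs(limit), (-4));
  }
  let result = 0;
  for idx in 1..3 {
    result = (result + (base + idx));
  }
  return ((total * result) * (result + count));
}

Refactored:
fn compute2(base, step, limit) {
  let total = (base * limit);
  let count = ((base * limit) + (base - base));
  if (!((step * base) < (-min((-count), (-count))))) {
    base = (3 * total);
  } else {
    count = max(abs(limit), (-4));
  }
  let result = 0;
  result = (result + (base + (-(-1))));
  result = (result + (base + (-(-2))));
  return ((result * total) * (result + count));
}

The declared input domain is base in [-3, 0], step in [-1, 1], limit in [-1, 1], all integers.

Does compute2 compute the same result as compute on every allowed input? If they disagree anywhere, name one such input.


Differences: boolean connective usage differs; also loop structure differs; also arithmetic usage differs; also min/max/abs usage differs; also constant usage differs; also comparison usage differs; also local variable names differ — yet all 36 inputs agree.
verdict: equivalent


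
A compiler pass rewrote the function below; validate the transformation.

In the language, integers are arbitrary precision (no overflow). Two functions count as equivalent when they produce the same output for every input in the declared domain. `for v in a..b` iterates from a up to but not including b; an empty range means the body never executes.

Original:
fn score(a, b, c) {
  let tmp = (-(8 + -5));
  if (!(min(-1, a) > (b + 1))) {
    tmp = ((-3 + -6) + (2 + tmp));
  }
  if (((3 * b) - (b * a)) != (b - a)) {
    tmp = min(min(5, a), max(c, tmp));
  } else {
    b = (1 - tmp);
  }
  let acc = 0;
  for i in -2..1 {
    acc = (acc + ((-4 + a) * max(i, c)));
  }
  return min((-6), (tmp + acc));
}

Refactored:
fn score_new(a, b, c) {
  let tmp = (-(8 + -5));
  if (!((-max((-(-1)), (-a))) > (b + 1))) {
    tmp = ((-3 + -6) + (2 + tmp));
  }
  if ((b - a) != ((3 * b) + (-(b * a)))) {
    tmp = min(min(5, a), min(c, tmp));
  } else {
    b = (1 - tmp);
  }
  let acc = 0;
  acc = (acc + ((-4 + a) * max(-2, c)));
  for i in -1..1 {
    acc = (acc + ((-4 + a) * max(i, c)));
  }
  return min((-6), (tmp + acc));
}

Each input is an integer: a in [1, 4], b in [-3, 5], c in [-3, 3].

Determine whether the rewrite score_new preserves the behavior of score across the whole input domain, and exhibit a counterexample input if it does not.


At a=1, b=-3, c=1: score gives -8, score_new gives -12.
verdict: not equivalent; witness: a=1, b=-3, c=1


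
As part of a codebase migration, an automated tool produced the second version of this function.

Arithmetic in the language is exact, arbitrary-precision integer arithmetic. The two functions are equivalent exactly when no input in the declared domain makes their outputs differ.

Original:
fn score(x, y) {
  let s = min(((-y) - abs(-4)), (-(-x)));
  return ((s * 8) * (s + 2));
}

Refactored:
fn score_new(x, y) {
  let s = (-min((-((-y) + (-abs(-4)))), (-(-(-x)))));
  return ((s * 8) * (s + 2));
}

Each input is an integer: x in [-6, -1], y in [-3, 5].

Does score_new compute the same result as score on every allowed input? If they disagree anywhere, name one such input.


The rewrite breaks on x=-6, y=-3, where the results are 192 and -8.
score: s becomes -6; next final value 192
score_new: s becomes -1; next final value -8
verdict: not equivalent; witness: x=-6, y=-3


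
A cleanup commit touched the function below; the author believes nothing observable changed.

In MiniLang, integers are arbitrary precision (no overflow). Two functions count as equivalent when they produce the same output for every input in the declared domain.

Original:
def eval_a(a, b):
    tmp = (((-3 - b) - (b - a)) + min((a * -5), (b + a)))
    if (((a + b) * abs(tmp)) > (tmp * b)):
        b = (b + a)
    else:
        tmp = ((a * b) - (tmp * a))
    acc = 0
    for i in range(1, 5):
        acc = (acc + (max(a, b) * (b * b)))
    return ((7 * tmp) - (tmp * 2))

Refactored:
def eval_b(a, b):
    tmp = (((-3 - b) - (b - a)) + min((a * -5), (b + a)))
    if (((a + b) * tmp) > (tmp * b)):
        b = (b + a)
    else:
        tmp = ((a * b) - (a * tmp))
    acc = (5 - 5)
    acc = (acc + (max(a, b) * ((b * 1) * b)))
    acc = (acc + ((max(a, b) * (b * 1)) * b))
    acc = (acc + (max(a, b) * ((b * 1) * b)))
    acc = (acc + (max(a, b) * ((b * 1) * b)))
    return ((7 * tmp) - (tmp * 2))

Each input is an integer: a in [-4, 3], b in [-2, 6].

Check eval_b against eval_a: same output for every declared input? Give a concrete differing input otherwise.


Take a=-4, b=-2.
eval_a: tmp becomes -9; next (((a + b) * abs(tmp)) > (tmp * b)) evaluates to false; next tmp becomes -28; next acc becomes 0; next at i=1:; next acc becomes -8; next at i=2:; next acc becomes -16; next at i=3:; next acc becomes -24; next at i=4:; next acc becomes -32; next final value -140
eval_b: tmp becomes -9; next (((a + b) * tmp) > (tmp * b)) evaluates to true; next b becomes -6; next acc becomes 0; next acc becomes -144; next acc becomes -288; next acc becomes -432; next acc becomes -576; next final value -45
-140 against -45: the behavior changed.
verdict: not equivalent; witness: a=-4, b=-2


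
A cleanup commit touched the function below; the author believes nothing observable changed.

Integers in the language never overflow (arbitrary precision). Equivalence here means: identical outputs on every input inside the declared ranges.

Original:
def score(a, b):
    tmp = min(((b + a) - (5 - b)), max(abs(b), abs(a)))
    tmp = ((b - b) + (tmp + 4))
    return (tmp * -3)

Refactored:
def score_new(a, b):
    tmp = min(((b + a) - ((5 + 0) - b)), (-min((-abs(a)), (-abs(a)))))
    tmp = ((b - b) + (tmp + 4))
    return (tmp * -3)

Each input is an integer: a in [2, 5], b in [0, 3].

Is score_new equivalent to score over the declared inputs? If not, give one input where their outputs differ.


The rewrite breaks on a=2, b=3, where the results are -21 and -18.
score: tmp becomes 3; next tmp becomes 7; next final value -21
score_new: tmp becomes 2; next tmp becomes 6; next final value -18
verdict: not equivalent; witness: a=2, b=3


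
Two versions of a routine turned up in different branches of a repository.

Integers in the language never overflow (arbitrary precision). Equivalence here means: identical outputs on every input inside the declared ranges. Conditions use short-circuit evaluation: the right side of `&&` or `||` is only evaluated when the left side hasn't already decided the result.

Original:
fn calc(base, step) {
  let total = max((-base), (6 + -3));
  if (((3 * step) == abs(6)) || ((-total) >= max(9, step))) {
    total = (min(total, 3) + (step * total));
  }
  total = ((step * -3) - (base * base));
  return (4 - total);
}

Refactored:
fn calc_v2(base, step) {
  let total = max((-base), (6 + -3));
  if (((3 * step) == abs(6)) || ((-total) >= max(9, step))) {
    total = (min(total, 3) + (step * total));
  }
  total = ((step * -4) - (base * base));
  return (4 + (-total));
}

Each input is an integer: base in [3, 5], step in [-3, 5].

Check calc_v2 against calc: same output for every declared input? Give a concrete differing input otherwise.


There is a counterexample at base=3, step=-3: 4 on one side, 1 on the other.
calc: total = 3; (((3 * step) == abs(6)) || ((-total) >= max(9, step))) -> false; total = 0; return 4
calc_v2: total = 3; (((3 * step) == abs(6)) || ((-total) >= max(9, step))) -> false; total = 3; return 1
verdict: not equivalent; witness: base=3, step=-3


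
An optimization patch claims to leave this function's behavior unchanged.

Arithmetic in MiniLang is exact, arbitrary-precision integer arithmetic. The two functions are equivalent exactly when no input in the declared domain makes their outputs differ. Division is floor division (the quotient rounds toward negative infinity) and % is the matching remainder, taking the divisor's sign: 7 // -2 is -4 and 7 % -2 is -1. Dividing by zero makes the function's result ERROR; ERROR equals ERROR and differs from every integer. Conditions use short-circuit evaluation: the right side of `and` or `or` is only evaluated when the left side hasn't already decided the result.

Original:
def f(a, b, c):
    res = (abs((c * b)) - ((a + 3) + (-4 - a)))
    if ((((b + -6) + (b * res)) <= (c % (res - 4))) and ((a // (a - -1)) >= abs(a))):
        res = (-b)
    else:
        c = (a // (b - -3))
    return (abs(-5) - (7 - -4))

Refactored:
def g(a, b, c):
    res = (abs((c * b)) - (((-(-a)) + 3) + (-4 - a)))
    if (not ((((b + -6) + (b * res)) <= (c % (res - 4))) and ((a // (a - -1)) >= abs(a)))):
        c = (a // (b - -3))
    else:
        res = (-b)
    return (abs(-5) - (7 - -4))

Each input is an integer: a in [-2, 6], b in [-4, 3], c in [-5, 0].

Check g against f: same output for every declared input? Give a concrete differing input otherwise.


This is a faithful refactor — boolean connective usage differs, but the computed results match everywhere.
As a probe, take a=-1, b=1, c=-2: f runs res=3, then a zero divisor aborts: ERROR; g runs res=3, then a zero divisor aborts: ERROR; both end at ERROR.
Across all 432 domain points the two functions coincide.
verdict: equivalent


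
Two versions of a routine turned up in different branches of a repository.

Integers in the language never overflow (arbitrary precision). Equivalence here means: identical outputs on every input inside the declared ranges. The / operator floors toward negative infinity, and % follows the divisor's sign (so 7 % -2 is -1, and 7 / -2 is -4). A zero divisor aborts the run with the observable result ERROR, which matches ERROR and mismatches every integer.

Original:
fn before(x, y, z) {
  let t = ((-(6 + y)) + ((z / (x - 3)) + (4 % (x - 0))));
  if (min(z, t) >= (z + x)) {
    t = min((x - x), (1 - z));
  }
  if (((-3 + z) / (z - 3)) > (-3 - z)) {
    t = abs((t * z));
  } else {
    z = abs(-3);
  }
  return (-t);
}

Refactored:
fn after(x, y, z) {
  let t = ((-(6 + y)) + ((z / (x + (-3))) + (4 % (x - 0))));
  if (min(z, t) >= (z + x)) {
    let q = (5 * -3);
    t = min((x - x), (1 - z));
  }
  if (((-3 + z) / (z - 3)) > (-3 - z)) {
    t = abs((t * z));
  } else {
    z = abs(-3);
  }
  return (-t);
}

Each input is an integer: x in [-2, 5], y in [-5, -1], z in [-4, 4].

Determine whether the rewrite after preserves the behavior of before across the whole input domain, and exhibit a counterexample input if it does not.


Behavior is preserved: although statement counts differ; arithmetic usage differs; constant usage differs; local variable names differ, the outputs never diverge.
Tracing x=2, y=-1, z=-1: before: t := -4 | (min(z, t) >= (z + x)): false | (((-3 + z) / (z - 3)) > (-3 - z)): true | t := 4 | result -4 | after: t := -4 | (min(z, t) >= (z + x)): false | (((-3 + z) / (z - 3)) > (-3 - z)): true | t := 4 | result -4 — matching result -4.
Checked all 360 inputs in the declared domain: the outputs agree on every one.
verdict: equivalent


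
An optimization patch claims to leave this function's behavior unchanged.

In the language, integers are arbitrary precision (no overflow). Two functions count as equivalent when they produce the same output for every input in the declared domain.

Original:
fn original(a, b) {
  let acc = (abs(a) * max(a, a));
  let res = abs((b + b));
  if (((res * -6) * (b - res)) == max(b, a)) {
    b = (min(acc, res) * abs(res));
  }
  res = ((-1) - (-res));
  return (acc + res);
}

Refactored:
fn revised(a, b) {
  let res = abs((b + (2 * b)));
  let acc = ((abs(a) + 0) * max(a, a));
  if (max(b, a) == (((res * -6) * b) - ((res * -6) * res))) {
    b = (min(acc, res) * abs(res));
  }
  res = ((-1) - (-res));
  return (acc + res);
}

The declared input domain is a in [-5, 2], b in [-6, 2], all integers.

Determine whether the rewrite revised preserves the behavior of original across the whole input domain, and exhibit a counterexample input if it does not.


Take a=-5, b=-6.
original: acc := -25 | res := 12 | (((res * -6) * (b - res)) == max(b, a)): false | res := 11 | result -14
revised: res := 18 | acc := -25 | (max(b, a) == (((res * -6) * b) - ((res * -6) * res))): false | res := 17 | result -8
-14 != -8, so the rewrite changes behavior.
verdict: not equivalent; witness: a=-5, b=-6


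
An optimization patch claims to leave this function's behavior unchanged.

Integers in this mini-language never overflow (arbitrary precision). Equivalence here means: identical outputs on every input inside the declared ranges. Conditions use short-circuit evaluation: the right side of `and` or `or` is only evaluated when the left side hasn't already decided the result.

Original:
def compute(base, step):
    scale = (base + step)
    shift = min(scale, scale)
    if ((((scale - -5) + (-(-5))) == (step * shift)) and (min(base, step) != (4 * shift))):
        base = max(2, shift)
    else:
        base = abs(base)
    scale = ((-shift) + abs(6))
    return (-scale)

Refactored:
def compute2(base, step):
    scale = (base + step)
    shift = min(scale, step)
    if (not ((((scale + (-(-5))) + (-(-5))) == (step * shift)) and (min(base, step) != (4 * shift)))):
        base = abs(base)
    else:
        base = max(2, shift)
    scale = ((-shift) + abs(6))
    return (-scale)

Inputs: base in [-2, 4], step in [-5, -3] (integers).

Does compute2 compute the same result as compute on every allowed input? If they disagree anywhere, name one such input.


Evaluate both at base=1, step=-5.
compute: scale becomes -4; next shift becomes -4; next ((((scale - -5) + (-(-5))) == (step * shift)) and (min(base, step) != (4 * shift))) evaluates to false; next base becomes 1; next scale becomes 10; next final value -10
compute2: scale becomes -4; next shift becomes -5; next (not ((((scale + (-(-5))) + (-(-5))) == (step * shift)) and (min(base, step) != (4 * shift)))) evaluates to true; next base becomes 1; next scale becomes 11; next final value -11
-10 against -11: the behavior changed.
verdict: not equivalent; witness: base=1, step=-5


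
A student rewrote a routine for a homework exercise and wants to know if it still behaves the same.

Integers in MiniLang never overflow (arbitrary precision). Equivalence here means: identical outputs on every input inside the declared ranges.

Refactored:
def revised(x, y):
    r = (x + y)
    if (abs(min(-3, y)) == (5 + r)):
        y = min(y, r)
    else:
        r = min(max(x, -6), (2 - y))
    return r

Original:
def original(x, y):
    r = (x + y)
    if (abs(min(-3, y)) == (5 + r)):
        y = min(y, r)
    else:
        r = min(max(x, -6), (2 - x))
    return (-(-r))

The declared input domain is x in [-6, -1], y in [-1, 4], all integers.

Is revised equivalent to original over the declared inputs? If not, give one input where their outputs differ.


Not equivalent: x=-1, y=4 separates them (-1 vs -2).
original: r := 3 | (abs(min(-3, y)) == (5 + r)): false | r := -1 | result -1
revised: r := 3 | (abs(min(-3, y)) == (5 + r)): false | r := -2 | result -2
verdict: not equivalent; witness: x=-1, y=4


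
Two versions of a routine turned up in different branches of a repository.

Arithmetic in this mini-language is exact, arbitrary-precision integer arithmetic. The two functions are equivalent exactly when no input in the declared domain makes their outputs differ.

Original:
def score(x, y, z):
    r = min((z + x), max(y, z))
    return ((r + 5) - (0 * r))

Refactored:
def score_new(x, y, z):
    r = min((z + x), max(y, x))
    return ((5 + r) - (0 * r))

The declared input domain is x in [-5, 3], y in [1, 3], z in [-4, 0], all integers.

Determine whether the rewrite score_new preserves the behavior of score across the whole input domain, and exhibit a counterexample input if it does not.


There is a counterexample at x=2, y=1, z=0: 6 on one side, 7 on the other.
score: r=1, then returns 6
score_new: r=2, then returns 7
verdict: not equivalent; witness: x=2, y=1, z=0


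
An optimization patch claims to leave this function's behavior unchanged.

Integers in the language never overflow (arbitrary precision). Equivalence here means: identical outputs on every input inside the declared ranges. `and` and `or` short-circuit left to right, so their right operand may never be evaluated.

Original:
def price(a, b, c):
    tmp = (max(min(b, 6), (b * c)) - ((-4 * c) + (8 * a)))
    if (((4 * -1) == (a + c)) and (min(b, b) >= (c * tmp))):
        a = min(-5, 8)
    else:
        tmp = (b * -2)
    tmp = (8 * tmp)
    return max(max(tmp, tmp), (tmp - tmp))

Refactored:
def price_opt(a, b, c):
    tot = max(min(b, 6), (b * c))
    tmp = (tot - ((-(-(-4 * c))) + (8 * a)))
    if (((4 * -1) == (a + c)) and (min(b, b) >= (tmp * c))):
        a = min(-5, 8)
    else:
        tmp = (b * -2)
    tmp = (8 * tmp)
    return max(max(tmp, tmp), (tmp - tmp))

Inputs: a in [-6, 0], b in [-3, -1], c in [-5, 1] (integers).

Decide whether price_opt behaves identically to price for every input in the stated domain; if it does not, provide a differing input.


Comparing the listings, the differences include: statement counts differ; local variable names differ.
Spot check at a=0, b=-1, c=-1 — price: tmp := -3 | (((4 * -1) == (a + c)) and (min(b, b) >= (c * tmp))): false | tmp := 2 | tmp := 16 | result 16. price_opt: tot := 1 | tmp := -3 | (((4 * -1) == (a + c)) and (min(b, b) >= (tmp * c))): false | tmp := 2 | tmp := 16 | result 16. Both give 16.
Sweeping the whole domain (147 inputs) finds no disagreement.
verdict: equivalent


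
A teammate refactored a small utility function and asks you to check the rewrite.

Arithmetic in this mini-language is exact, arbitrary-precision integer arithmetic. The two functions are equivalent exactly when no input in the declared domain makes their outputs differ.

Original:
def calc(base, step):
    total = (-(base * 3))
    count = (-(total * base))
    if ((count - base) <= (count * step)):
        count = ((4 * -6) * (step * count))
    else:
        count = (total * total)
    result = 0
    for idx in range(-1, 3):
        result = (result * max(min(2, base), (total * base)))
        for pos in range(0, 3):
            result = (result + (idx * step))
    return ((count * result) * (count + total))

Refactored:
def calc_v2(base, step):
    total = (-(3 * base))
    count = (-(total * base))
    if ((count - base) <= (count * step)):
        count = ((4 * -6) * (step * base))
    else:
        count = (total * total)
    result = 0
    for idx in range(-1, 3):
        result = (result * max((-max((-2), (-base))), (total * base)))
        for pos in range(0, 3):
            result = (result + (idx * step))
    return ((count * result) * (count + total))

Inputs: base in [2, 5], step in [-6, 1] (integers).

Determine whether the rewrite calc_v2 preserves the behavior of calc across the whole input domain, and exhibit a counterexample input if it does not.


Consider the input base=2, step=1.
calc: total := -6 | count := 12 | ((count - base) <= (count * step)): true | count := -288 | result := 0 | iter idx=-1: | result := 0 | iter pos=0: | result := -1 | iter pos=1: | result := -2 | iter pos=2: | result := -3 | iter idx=0: | result := -6 | iter pos=0: | result := -6 | iter pos=1: | result := -6 | iter pos=2: | result := -6 | iter idx=1: | result := -12 | iter pos=0: | result := -11 | iter pos=1: | result := -10 | iter pos=2: | result := -9 | iter idx=2: | result := -18 | iter pos=0: | result := -16 | iter pos=1: | result := -14 | iter pos=2: | result := -12 | result -1016064
calc_v2: total := -6 | count := 12 | ((count - base) <= (count * step)): true | count := -48 | result := 0 | iter idx=-1: | result := 0 | iter pos=0: | result := -1 | iter pos=1: | result := -2 | iter pos=2: | result := -3 | iter idx=0: | result := -6 | iter pos=0: | result := -6 | iter pos=1: | result := -6 | iter pos=2: | result := -6 | iter idx=1: | result := -12 | iter pos=0: | result := -11 | iter pos=1: | result := -10 | iter pos=2: | result := -9 | iter idx=2: | result := -18 | iter pos=0: | result := -16 | iter pos=1: | result := -14 | iter pos=2: | result := -12 | result -31104
-1016064 against -31104: the behavior changed.
verdict: not equivalent; witness: base=2, step=1


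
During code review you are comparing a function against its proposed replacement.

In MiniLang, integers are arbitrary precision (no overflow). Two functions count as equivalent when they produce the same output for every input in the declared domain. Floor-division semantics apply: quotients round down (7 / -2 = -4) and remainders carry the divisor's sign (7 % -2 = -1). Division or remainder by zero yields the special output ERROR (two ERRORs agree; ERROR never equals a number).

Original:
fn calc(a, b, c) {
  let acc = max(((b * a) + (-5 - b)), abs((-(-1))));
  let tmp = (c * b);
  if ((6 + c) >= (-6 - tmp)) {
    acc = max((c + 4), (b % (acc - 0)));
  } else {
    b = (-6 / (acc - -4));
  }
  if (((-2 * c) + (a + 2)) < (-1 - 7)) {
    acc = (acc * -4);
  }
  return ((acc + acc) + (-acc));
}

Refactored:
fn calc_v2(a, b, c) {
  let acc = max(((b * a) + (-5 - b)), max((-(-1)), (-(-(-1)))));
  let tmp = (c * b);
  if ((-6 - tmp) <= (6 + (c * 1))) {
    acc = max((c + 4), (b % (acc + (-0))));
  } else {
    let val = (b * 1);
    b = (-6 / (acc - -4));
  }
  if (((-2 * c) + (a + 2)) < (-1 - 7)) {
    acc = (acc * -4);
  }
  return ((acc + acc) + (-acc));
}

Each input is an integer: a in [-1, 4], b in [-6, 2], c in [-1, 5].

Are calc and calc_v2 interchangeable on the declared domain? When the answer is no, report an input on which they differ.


Equivalent — the differences include min/max/abs usage differs; also comparison usage differs; also constant usage differs; also arithmetic usage differs; also local variable names differ; also statement counts differ, yet no declared input distinguishes the two.
As a probe, take a=1, b=-2, c=-1: calc runs acc := 1 | tmp := 2 | ((6 + c) >= (-6 - tmp)): true | acc := 3 | (((-2 * c) + (a + 2)) < (-1 - 7)): false | result 3; calc_v2 runs acc := 1 | tmp := 2 | ((-6 - tmp) <= (6 + (c * 1))): true | acc := 3 | (((-2 * c) + (a + 2)) < (-1 - 7)): false | result 3; both end at 3.
Checked all 378 inputs in the declared domain: the outputs agree on every one.
verdict: equivalent


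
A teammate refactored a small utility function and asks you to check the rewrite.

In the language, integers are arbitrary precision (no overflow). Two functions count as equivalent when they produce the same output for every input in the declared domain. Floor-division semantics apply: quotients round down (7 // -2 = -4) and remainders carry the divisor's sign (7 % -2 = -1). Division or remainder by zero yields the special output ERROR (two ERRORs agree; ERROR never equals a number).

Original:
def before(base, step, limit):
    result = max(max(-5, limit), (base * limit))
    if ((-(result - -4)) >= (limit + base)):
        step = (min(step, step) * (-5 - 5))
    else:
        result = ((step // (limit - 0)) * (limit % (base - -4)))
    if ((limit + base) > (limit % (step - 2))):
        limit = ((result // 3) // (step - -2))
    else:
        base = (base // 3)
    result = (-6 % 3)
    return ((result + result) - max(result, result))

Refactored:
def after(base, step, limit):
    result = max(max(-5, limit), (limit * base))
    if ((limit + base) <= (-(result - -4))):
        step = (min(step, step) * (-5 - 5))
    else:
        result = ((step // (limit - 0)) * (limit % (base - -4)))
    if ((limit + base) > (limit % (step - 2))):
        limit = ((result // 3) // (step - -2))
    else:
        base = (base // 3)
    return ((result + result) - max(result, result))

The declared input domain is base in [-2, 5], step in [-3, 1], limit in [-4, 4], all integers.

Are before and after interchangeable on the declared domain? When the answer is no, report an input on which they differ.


Not equivalent: base=-2, step=-3, limit=-3 separates them (0 vs 1).
before: result becomes 6; next ((-(result - -4)) >= (limit + base)) evaluates to false; next result becomes 1; next ((limit + base) > (limit % (step - 2))) evaluates to false; next base becomes -1; next result becomes 0; next final value 0
after: result becomes 6; next ((limit + base) <= (-(result - -4))) evaluates to false; next result becomes 1; next ((limit + base) > (limit % (step - 2))) evaluates to false; next base becomes -1; next final value 1
verdict: not equivalent; witness: base=-2, step=-3, limit=-3


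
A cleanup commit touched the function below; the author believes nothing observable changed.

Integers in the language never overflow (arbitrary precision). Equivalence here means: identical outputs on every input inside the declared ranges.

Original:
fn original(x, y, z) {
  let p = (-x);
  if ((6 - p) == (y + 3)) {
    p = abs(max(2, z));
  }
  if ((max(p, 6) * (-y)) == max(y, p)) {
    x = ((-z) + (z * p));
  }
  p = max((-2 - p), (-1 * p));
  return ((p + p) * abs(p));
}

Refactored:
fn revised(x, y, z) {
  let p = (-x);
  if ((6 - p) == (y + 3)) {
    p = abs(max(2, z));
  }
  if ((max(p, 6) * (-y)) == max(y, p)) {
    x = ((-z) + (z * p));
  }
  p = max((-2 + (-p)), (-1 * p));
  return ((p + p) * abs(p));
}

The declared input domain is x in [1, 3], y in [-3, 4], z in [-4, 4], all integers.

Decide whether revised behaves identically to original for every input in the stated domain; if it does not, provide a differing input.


Equivalent — the differences include arithmetic usage differs, yet no declared input distinguishes the two.
One worked example (x=1, y=4, z=-1) — original: p=-1, then ((6 - p) == (y + 3)) is true, then p=2, then ((max(p, 6) * (-y)) == max(y, p)) is false, then p=-2, then returns -8; revised: p=-1, then ((6 - p) == (y + 3)) is true, then p=2, then ((max(p, 6) * (-y)) == max(y, p)) is false, then p=-2, then returns -8; agreement on -8.
An exhaustive pass over the 216 declared inputs shows identical outputs.
verdict: equivalent
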